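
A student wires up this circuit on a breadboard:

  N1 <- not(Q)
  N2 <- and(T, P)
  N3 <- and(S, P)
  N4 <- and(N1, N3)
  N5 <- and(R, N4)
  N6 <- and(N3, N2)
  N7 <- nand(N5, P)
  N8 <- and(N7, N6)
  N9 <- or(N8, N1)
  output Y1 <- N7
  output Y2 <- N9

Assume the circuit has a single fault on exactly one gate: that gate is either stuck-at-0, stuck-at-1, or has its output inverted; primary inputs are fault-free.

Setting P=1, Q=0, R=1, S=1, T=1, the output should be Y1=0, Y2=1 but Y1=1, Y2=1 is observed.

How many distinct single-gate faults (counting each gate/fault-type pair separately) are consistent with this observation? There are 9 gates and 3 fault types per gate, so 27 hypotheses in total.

Fault-free: N1=1, N2=1, N3=1, N4=1, N5=1, N6=1, N7=0, N8=0, N9=1 → Y1=0, Y2=1. Observed Y1=1, Y2=1.
  N1: stuck-at-0, inverted output ✓; others ✗
  N2: none of the 3 fault types match ✗
  N3: stuck-at-0, inverted output ✓; others ✗
  N4: stuck-at-0, inverted output ✓; others ✗
  N5: stuck-at-0, inverted output ✓; others ✗
  N6: none of the 3 fault types match ✗
  N7: stuck-at-1, inverted output ✓; others ✗
  N8: none of the 3 fault types match ✗
  N9: none of the 3 fault types match ✗
Consistent faults: {N1 stuck-at-0, N1 inverted output, N3 stuck-at-0, N3 inverted output, N4 stuck-at-0, N4 inverted output, N5 stuck-at-0, N5 inverted output, N7 stuck-at-1, N7 inverted output} — 10 in all.

10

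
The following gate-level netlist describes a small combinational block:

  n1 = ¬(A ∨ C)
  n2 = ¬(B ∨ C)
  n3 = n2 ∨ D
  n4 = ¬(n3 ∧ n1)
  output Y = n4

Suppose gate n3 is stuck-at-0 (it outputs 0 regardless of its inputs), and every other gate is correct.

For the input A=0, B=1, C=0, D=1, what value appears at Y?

1

Propagate with n3 forced: n1=1, n2=0, n3=0 [stuck-at-0], n4=1.
So Y = 1. (Without the fault it would be 0.)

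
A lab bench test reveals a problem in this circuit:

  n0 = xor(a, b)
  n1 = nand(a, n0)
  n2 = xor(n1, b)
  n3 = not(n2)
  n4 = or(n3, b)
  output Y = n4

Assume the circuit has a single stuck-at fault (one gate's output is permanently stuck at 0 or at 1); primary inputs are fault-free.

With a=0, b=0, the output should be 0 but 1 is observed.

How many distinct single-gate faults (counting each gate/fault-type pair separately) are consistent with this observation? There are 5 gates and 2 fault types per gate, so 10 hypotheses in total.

4

Fault-free: n0=0, n1=1, n2=1, n3=0, n4=0 → 0. Observed 1.
  n0 stuck-at-0: output 0 ✗
  n0 stuck-at-1: output 0 ✗
  n1 stuck-at-0: output 1 ✓
  n1 stuck-at-1: output 0 ✗
  n2 stuck-at-0: output 1 ✓
  n2 stuck-at-1: output 0 ✗
  n3 stuck-at-0: output 0 ✗
  n3 stuck-at-1: output 1 ✓
  n4 stuck-at-0: output 0 ✗
  n4 stuck-at-1: output 1 ✓
Consistent faults: {n1 stuck-at-0, n2 stuck-at-0, n3 stuck-at-1, n4 stuck-at-1} — 4 in all.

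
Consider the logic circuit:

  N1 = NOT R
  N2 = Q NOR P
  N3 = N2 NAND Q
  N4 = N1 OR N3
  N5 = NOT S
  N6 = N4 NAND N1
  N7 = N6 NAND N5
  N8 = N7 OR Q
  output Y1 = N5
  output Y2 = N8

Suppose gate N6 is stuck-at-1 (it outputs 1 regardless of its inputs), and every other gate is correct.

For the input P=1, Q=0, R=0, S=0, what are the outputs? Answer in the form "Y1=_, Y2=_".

Propagate with N6 forced: N1=1, N2=0, N3=1, N4=1, N5=1, N6=1 [stuck-at-1], N7=0, N8=0.
So the outputs are Y1=1, Y2=0. (Without the fault they would be Y1=1, Y2=1.)

Y1=1, Y2=0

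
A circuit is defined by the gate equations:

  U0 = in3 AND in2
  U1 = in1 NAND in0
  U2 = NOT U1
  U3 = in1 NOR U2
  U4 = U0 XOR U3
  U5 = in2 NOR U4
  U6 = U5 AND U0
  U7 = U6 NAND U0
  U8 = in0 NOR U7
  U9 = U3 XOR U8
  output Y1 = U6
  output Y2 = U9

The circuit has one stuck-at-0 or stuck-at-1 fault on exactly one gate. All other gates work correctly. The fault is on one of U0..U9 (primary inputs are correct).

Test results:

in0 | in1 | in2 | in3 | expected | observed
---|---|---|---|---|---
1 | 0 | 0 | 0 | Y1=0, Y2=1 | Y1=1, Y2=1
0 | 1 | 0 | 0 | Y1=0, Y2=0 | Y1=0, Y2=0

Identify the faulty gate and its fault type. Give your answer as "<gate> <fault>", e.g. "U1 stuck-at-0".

U0 stuck-at-1

Fault-free values for test 1 (in0=1, in1=0, in2=0, in3=0): U0=0, U1=1, U2=0, U3=1, U4=1, U5=0, U6=0, U7=1, U8=0, U9=1, giving Y1=0, Y2=1. Observed Y1=1, Y2=1.
Test 1: faults giving observed Y1=1, Y2=1 are {U0 stuck-at-1, U6 stuck-at-1}.
Test 2 (in0=0, in1=1, in2=0, in3=0): fault-free U0=0, U1=1, U2=0, U3=0, U4=0, U5=1, U6=0, U7=1, U8=0, U9=0 → Y1=0, Y2=0; observed Y1=0, Y2=0. Eliminates U6 stuck-at-1.
Only U0 stuck-at-1 is consistent with every test.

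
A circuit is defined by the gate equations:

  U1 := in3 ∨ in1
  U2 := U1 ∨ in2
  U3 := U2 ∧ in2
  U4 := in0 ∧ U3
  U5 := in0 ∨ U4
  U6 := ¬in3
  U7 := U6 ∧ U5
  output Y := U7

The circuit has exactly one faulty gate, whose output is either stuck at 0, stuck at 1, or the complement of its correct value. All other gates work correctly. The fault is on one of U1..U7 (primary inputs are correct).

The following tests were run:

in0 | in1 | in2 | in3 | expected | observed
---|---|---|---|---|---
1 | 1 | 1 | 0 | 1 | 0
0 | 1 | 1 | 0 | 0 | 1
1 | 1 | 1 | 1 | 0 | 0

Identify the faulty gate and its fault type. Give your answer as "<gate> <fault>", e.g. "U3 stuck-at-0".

Fault-free values for test 1 (in0=1, in1=1, in2=1, in3=0): U1=1, U2=1, U3=1, U4=1, U5=1, U6=1, U7=1, giving Y=1. Observed 0.
Test 1: faults giving observed 0 are {U5 stuck-at-0, U5 inverted output, U6 stuck-at-0, U6 inverted output, U7 stuck-at-0, U7 inverted output}.
Test 2 (in0=0, in1=1, in2=1, in3=0): fault-free U1=1, U2=1, U3=1, U4=0, U5=0, U6=1, U7=0 → 0; observed 1. Eliminates U5 stuck-at-0, U6 stuck-at-0, U6 inverted output, U7 stuck-at-0.
Test 3 (in0=1, in1=1, in2=1, in3=1): fault-free U1=1, U2=1, U3=1, U4=1, U5=1, U6=0, U7=0 → 0; observed 0. Eliminates U7 inverted output.
Only U5 inverted output is consistent with every test.

U5 inverted output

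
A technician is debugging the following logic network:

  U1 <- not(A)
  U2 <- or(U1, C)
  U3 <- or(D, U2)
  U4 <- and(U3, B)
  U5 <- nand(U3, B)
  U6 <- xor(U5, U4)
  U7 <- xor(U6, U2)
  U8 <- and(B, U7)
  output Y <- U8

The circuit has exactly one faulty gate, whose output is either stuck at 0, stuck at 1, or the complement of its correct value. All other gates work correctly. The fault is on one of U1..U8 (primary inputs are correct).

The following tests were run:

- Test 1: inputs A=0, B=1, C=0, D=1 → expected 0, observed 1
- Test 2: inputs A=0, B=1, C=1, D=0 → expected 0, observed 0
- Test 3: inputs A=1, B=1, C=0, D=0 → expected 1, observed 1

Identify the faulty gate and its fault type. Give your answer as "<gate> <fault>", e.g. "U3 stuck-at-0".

U1 stuck-at-0

Fault-free values for test 1 (A=0, B=1, C=0, D=1): U1=1, U2=1, U3=1, U4=1, U5=0, U6=1, U7=0, U8=0, giving Y=0. Observed 1.
Test 1: faults giving observed 1 are {U1 stuck-at-0, U1 inverted output, U2 stuck-at-0, U2 inverted output, U4 stuck-at-0, U4 inverted output, U5 stuck-at-1, U5 inverted output, U6 stuck-at-0, U6 inverted output, U7 stuck-at-1, U7 inverted output, U8 stuck-at-1, U8 inverted output}.
Test 2 (A=0, B=1, C=1, D=0): fault-free U1=1, U2=1, U3=1, U4=1, U5=0, U6=1, U7=0, U8=0 → 0; observed 0. Eliminates U2 stuck-at-0, U2 inverted output, U4 stuck-at-0, U4 inverted output, U5 stuck-at-1, U5 inverted output, U6 stuck-at-0, U6 inverted output, U7 stuck-at-1, U7 inverted output, U8 stuck-at-1, U8 inverted output.
Test 3 (A=1, B=1, C=0, D=0): fault-free U1=0, U2=0, U3=0, U4=0, U5=1, U6=1, U7=1, U8=1 → 1; observed 1. Eliminates U1 inverted output.
Only U1 stuck-at-0 is consistent with every test.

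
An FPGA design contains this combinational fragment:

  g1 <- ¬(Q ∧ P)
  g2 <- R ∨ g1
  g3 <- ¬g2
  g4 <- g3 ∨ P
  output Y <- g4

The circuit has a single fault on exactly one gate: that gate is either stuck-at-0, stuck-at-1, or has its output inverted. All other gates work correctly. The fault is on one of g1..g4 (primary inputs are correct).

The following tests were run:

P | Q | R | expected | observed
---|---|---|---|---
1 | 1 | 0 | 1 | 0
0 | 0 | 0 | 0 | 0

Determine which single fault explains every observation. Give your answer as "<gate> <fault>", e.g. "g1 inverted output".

g4 stuck-at-0

Fault-free values for test 1 (P=1, Q=1, R=0): g1=0, g2=0, g3=1, g4=1, giving Y=1. Observed 0.
Test 1: faults giving observed 0 are {g4 stuck-at-0, g4 inverted output}.
Test 2 (P=0, Q=0, R=0): fault-free g1=1, g2=1, g3=0, g4=0 → 0; observed 0. Eliminates g4 inverted output.
Only g4 stuck-at-0 is consistent with every test.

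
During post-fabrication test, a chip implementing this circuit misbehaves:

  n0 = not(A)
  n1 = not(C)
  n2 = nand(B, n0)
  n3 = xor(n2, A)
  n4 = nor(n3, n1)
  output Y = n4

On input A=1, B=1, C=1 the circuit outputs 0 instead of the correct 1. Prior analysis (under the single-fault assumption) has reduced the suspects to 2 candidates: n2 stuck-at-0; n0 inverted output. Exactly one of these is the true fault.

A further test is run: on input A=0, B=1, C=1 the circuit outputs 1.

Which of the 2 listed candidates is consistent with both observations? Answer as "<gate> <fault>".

n2 stuck-at-0

Evaluate each candidate on input A=0, B=1, C=1:
  n2 stuck-at-0: n0=1, n1=0, n2=0 [stuck-at-0], n3=0, n4=1 → 1 — matches
  n0 inverted output: n0=0 [inverted output], n1=0, n2=1, n3=1, n4=0 → 0 — eliminated
Only n2 stuck-at-0 reproduces the observed 1.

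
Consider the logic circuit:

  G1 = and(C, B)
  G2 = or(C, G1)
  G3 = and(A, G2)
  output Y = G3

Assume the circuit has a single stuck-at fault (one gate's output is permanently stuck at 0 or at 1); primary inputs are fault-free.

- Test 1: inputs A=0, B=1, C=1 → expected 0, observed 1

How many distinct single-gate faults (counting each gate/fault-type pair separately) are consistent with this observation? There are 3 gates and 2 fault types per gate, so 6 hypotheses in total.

Fault-free: G1=1, G2=1, G3=0 → 0. Observed 1.
  G1 stuck-at-0: output 0 ✗
  G1 stuck-at-1: output 0 ✗
  G2 stuck-at-0: output 0 ✗
  G2 stuck-at-1: output 0 ✗
  G3 stuck-at-0: output 0 ✗
  G3 stuck-at-1: output 1 ✓
Consistent faults: {G3 stuck-at-1} — 1 in all.

1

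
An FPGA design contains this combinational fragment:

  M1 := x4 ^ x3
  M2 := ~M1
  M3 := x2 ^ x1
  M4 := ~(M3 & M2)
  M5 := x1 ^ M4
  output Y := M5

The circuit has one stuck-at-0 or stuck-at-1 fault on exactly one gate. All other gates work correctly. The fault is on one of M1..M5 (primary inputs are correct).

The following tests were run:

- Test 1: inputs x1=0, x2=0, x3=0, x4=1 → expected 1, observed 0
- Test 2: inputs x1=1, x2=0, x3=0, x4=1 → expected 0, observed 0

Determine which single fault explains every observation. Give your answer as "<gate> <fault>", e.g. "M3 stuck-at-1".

Fault-free values for test 1 (x1=0, x2=0, x3=0, x4=1): M1=1, M2=0, M3=0, M4=1, M5=1, giving Y=1. Observed 0.
Test 1: faults giving observed 0 are {M4 stuck-at-0, M5 stuck-at-0}.
Test 2 (x1=1, x2=0, x3=0, x4=1): fault-free M1=1, M2=0, M3=1, M4=1, M5=0 → 0; observed 0. Eliminates M4 stuck-at-0.
Only M5 stuck-at-0 is consistent with every test.

M5 stuck-at-0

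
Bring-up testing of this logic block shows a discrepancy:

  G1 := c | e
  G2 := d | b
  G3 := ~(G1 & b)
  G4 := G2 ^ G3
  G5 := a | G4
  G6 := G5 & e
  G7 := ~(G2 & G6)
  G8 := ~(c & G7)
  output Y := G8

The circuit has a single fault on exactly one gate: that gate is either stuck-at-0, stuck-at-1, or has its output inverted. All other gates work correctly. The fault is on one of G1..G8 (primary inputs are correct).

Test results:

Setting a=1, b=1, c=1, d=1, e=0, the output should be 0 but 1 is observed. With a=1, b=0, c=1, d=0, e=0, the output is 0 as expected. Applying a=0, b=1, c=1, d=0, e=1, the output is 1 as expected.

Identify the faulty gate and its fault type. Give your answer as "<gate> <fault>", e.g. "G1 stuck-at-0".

Fault-free values for test 1 (a=1, b=1, c=1, d=1, e=0): G1=1, G2=1, G3=0, G4=1, G5=1, G6=0, G7=1, G8=0, giving Y=0. Observed 1.
Test 1: faults giving observed 1 are {G6 stuck-at-1, G6 inverted output, G7 stuck-at-0, G7 inverted output, G8 stuck-at-1, G8 inverted output}.
Test 2 (a=1, b=0, c=1, d=0, e=0): fault-free G1=1, G2=0, G3=1, G4=1, G5=1, G6=0, G7=1, G8=0 → 0; observed 0. Eliminates G7 stuck-at-0, G7 inverted output, G8 stuck-at-1, G8 inverted output.
Test 3 (a=0, b=1, c=1, d=0, e=1): fault-free G1=1, G2=1, G3=0, G4=1, G5=1, G6=1, G7=0, G8=1 → 1; observed 1. Eliminates G6 inverted output.
Only G6 stuck-at-1 is consistent with every test.

G6 stuck-at-1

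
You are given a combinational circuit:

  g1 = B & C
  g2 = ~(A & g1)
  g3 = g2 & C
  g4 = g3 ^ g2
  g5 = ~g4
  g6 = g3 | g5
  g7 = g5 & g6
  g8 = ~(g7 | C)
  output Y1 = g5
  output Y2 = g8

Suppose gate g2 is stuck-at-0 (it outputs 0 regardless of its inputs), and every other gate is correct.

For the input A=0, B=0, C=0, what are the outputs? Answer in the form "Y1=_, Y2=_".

Propagate with g2 forced: g1=0, g2=0 [stuck-at-0], g3=0, g4=0, g5=1, g6=1, g7=1, g8=0.
So the outputs are Y1=1, Y2=0. (Without the fault they would be Y1=0, Y2=1.)

Y1=1, Y2=0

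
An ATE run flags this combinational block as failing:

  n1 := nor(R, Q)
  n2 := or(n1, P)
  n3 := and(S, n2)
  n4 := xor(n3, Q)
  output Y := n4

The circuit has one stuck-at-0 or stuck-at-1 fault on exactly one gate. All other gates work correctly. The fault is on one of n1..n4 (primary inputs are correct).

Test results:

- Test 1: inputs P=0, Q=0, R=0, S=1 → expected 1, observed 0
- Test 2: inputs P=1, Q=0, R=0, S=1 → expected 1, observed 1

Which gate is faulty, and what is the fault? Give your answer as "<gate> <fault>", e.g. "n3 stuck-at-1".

Fault-free values for test 1 (P=0, Q=0, R=0, S=1): n1=1, n2=1, n3=1, n4=1, giving Y=1. Observed 0.
Test 1: faults giving observed 0 are {n1 stuck-at-0, n2 stuck-at-0, n3 stuck-at-0, n4 stuck-at-0}.
Test 2 (P=1, Q=0, R=0, S=1): fault-free n1=1, n2=1, n3=1, n4=1 → 1; observed 1. Eliminates n2 stuck-at-0, n3 stuck-at-0, n4 stuck-at-0.
Only n1 stuck-at-0 is consistent with every test.

n1 stuck-at-0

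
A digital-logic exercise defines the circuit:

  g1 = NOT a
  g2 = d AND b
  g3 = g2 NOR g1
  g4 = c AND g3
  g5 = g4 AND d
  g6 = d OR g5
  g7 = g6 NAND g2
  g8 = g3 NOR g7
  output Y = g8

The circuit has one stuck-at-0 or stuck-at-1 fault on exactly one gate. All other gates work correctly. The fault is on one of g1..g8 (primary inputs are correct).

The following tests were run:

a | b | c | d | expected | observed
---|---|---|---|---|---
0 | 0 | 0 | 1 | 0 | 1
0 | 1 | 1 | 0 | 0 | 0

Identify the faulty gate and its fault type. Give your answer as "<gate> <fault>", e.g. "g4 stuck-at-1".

g2 stuck-at-1

Fault-free values for test 1 (a=0, b=0, c=0, d=1): g1=1, g2=0, g3=0, g4=0, g5=0, g6=1, g7=1, g8=0, giving Y=0. Observed 1.
Test 1: faults giving observed 1 are {g2 stuck-at-1, g7 stuck-at-0, g8 stuck-at-1}.
Test 2 (a=0, b=1, c=1, d=0): fault-free g1=1, g2=0, g3=0, g4=0, g5=0, g6=0, g7=1, g8=0 → 0; observed 0. Eliminates g7 stuck-at-0, g8 stuck-at-1.
Only g2 stuck-at-1 is consistent with every test.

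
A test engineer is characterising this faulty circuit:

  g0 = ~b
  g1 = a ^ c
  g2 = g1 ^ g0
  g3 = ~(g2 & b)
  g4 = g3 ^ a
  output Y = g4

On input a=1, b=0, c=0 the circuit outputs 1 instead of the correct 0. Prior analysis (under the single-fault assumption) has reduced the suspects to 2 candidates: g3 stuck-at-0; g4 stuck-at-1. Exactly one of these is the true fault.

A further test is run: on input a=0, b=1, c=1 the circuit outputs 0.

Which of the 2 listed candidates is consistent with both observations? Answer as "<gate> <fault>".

Evaluate each candidate on input a=0, b=1, c=1:
  g3 stuck-at-0: g0=0, g1=1, g2=1, g3=0 [stuck-at-0], g4=0 → 0 — matches
  g4 stuck-at-1: g0=0, g1=1, g2=1, g3=0, g4=1 [stuck-at-1] → 1 — eliminated
Only g3 stuck-at-0 reproduces the observed 0.

g3 stuck-at-0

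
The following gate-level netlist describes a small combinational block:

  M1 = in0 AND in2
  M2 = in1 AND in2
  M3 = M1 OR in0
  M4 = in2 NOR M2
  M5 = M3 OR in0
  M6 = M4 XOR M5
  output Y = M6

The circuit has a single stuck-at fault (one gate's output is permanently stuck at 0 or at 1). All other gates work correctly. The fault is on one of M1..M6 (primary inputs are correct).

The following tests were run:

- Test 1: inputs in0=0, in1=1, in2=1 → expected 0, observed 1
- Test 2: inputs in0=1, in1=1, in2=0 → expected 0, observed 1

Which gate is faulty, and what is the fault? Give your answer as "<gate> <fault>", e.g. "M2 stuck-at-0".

Fault-free values for test 1 (in0=0, in1=1, in2=1): M1=0, M2=1, M3=0, M4=0, M5=0, M6=0, giving Y=0. Observed 1.
Test 1: faults giving observed 1 are {M1 stuck-at-1, M3 stuck-at-1, M4 stuck-at-1, M5 stuck-at-1, M6 stuck-at-1}.
Test 2 (in0=1, in1=1, in2=0): fault-free M1=0, M2=0, M3=1, M4=1, M5=1, M6=0 → 0; observed 1. Eliminates M1 stuck-at-1, M3 stuck-at-1, M4 stuck-at-1, M5 stuck-at-1.
Only M6 stuck-at-1 is consistent with every test.

M6 stuck-at-1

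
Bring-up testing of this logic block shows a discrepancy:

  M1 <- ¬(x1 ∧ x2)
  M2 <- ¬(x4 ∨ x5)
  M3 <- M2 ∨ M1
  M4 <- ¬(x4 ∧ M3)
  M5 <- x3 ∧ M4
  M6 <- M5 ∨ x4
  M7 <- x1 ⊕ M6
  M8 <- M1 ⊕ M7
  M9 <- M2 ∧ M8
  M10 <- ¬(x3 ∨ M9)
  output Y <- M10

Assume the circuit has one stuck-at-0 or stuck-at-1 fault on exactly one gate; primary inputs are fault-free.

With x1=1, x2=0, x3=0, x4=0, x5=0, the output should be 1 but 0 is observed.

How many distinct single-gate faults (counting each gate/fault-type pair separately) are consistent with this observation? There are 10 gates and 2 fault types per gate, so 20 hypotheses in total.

Fault-free: M1=1, M2=1, M3=1, M4=1, M5=0, M6=0, M7=1, M8=0, M9=0, M10=1 → 1. Observed 0.
  M1: stuck-at-0 ✓; others ✗
  M2: none of the 2 fault types match ✗
  M3: none of the 2 fault types match ✗
  M4: none of the 2 fault types match ✗
  M5: stuck-at-1 ✓; others ✗
  M6: stuck-at-1 ✓; others ✗
  M7: stuck-at-0 ✓; others ✗
  M8: stuck-at-1 ✓; others ✗
  M9: stuck-at-1 ✓; others ✗
  M10: stuck-at-0 ✓; others ✗
Consistent faults: {M1 stuck-at-0, M5 stuck-at-1, M6 stuck-at-1, M7 stuck-at-0, M8 stuck-at-1, M9 stuck-at-1, M10 stuck-at-0} — 7 in all.

7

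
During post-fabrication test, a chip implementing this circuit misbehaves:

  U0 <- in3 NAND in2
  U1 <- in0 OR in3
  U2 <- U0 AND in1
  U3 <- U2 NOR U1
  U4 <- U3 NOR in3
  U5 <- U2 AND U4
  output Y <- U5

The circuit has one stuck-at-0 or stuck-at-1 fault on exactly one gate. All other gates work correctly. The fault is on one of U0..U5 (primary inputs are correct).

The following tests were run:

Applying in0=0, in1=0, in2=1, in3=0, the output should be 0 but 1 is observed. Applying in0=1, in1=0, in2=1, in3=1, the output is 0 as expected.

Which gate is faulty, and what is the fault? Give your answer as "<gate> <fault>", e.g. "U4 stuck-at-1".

U2 stuck-at-1

Fault-free values for test 1 (in0=0, in1=0, in2=1, in3=0): U0=1, U1=0, U2=0, U3=1, U4=0, U5=0, giving Y=0. Observed 1.
Test 1: faults giving observed 1 are {U2 stuck-at-1, U5 stuck-at-1}.
Test 2 (in0=1, in1=0, in2=1, in3=1): fault-free U0=0, U1=1, U2=0, U3=0, U4=0, U5=0 → 0; observed 0. Eliminates U5 stuck-at-1.
Only U2 stuck-at-1 is consistent with every test.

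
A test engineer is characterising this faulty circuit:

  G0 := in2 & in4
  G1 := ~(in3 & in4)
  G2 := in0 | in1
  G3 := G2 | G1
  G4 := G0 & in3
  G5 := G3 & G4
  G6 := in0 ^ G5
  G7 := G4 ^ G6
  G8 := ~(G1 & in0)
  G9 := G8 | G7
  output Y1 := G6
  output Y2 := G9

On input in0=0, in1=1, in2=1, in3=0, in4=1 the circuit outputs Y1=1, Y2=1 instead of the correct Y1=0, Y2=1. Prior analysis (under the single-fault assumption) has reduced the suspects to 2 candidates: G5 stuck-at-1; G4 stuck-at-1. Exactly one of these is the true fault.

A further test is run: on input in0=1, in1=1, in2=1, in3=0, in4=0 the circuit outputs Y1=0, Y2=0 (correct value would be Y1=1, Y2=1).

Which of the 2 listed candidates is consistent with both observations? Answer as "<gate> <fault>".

Evaluate each candidate on input in0=1, in1=1, in2=1, in3=0, in4=0:
  G5 stuck-at-1: G0=0, G1=1, G2=1, G3=1, G4=0, G5=1 [stuck-at-1], G6=0, G7=0, G8=0, G9=0 → Y1=0, Y2=0 — matches
  G4 stuck-at-1: G0=0, G1=1, G2=1, G3=1, G4=1 [stuck-at-1], G5=1, G6=0, G7=1, G8=0, G9=1 → Y1=0, Y2=1 — eliminated
Only G5 stuck-at-1 reproduces the observed Y1=0, Y2=0.

G5 stuck-at-1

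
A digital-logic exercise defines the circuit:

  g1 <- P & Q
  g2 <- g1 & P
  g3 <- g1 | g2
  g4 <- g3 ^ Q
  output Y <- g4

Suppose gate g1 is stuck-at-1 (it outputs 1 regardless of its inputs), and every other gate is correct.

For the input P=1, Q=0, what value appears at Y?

1

Propagate with g1 forced: g1=1 [stuck-at-1], g2=1, g3=1, g4=1.
So Y = 1. (Without the fault it would be 0.)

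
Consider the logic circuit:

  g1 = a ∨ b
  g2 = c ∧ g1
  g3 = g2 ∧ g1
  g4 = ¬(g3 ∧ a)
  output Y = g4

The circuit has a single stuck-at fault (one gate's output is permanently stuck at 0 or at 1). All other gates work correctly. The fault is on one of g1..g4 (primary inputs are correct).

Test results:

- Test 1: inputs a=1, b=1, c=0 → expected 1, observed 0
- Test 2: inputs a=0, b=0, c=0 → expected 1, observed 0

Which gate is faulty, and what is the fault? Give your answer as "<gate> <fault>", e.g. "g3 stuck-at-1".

g4 stuck-at-0

Fault-free values for test 1 (a=1, b=1, c=0): g1=1, g2=0, g3=0, g4=1, giving Y=1. Observed 0.
Test 1: faults giving observed 0 are {g2 stuck-at-1, g3 stuck-at-1, g4 stuck-at-0}.
Test 2 (a=0, b=0, c=0): fault-free g1=0, g2=0, g3=0, g4=1 → 1; observed 0. Eliminates g2 stuck-at-1, g3 stuck-at-1.
Only g4 stuck-at-0 is consistent with every test.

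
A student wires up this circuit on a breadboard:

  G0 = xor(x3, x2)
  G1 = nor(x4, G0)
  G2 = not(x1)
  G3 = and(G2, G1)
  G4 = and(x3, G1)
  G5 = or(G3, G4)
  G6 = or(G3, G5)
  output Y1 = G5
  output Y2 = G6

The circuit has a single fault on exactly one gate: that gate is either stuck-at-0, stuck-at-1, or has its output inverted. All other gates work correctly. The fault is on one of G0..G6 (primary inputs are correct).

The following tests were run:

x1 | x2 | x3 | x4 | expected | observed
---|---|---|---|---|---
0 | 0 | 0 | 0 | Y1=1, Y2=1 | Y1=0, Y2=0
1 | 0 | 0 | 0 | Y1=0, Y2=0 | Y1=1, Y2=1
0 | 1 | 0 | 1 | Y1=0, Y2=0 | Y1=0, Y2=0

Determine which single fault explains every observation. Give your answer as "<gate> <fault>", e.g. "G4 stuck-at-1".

Fault-free values for test 1 (x1=0, x2=0, x3=0, x4=0): G0=0, G1=1, G2=1, G3=1, G4=0, G5=1, G6=1, giving Y1=1, Y2=1. Observed Y1=0, Y2=0.
Test 1: faults giving observed Y1=0, Y2=0 are {G0 stuck-at-1, G0 inverted output, G1 stuck-at-0, G1 inverted output, G2 stuck-at-0, G2 inverted output, G3 stuck-at-0, G3 inverted output}.
Test 2 (x1=1, x2=0, x3=0, x4=0): fault-free G0=0, G1=1, G2=0, G3=0, G4=0, G5=0, G6=0 → Y1=0, Y2=0; observed Y1=1, Y2=1. Eliminates G0 stuck-at-1, G0 inverted output, G1 stuck-at-0, G1 inverted output, G2 stuck-at-0, G3 stuck-at-0.
Test 3 (x1=0, x2=1, x3=0, x4=1): fault-free G0=1, G1=0, G2=1, G3=0, G4=0, G5=0, G6=0 → Y1=0, Y2=0; observed Y1=0, Y2=0. Eliminates G3 inverted output.
Only G2 inverted output is consistent with every test.

G2 inverted output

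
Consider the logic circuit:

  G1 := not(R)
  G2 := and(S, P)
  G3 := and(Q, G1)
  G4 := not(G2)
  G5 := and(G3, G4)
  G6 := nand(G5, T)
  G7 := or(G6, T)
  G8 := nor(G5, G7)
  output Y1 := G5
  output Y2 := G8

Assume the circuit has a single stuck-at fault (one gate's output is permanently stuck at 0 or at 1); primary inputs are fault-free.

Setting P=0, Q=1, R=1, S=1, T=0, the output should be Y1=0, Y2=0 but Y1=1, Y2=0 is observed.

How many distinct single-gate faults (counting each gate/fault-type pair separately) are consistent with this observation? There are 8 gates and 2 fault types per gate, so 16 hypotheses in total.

3

Fault-free: G1=0, G2=0, G3=0, G4=1, G5=0, G6=1, G7=1, G8=0 → Y1=0, Y2=0. Observed Y1=1, Y2=0.
  G1: stuck-at-1 ✓; others ✗
  G2: none of the 2 fault types match ✗
  G3: stuck-at-1 ✓; others ✗
  G4: none of the 2 fault types match ✗
  G5: stuck-at-1 ✓; others ✗
  G6: none of the 2 fault types match ✗
  G7: none of the 2 fault types match ✗
  G8: none of the 2 fault types match ✗
Consistent faults: {G1 stuck-at-1, G3 stuck-at-1, G5 stuck-at-1} — 3 in all.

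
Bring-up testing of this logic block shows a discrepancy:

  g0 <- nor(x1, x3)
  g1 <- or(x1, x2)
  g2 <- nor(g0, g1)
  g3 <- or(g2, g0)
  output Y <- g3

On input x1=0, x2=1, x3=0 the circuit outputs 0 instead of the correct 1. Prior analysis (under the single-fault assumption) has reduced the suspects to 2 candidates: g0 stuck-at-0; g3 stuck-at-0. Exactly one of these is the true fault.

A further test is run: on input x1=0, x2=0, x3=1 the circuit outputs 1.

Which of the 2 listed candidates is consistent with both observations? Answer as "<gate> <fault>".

Evaluate each candidate on input x1=0, x2=0, x3=1:
  g0 stuck-at-0: g0=0 [stuck-at-0], g1=0, g2=1, g3=1 → 1 — matches
  g3 stuck-at-0: g0=0, g1=0, g2=1, g3=0 [stuck-at-0] → 0 — eliminated
Only g0 stuck-at-0 reproduces the observed 1.

g0 stuck-at-0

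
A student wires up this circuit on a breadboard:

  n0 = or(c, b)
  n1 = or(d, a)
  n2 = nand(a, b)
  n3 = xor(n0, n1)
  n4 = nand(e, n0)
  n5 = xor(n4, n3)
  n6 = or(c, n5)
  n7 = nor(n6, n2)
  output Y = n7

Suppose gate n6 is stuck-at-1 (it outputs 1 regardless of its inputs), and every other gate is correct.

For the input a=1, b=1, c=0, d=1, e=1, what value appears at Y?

Propagate with n6 forced: n0=1, n1=1, n2=0, n3=0, n4=0, n5=0, n6=1 [stuck-at-1], n7=0.
So Y = 0. (Without the fault it would be 1.)

0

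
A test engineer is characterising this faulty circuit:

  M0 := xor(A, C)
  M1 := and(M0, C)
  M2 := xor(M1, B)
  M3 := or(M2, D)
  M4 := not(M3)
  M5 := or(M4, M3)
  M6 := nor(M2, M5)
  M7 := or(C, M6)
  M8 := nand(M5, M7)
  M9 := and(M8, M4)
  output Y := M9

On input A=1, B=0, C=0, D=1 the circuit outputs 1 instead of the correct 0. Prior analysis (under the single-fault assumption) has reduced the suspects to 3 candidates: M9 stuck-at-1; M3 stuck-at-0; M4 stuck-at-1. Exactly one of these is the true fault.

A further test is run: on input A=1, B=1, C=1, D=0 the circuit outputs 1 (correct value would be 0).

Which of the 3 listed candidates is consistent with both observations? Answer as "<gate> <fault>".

M9 stuck-at-1

Evaluate each candidate on input A=1, B=1, C=1, D=0:
  M9 stuck-at-1: M0=0, M1=0, M2=1, M3=1, M4=0, M5=1, M6=0, M7=1, M8=0, M9=1 [stuck-at-1] → 1 — matches
  M3 stuck-at-0: M0=0, M1=0, M2=1, M3=0 [stuck-at-0], M4=1, M5=1, M6=0, M7=1, M8=0, M9=0 → 0 — eliminated
  M4 stuck-at-1: M0=0, M1=0, M2=1, M3=1, M4=1 [stuck-at-1], M5=1, M6=0, M7=1, M8=0, M9=0 → 0 — eliminated
Only M9 stuck-at-1 reproduces the observed 1.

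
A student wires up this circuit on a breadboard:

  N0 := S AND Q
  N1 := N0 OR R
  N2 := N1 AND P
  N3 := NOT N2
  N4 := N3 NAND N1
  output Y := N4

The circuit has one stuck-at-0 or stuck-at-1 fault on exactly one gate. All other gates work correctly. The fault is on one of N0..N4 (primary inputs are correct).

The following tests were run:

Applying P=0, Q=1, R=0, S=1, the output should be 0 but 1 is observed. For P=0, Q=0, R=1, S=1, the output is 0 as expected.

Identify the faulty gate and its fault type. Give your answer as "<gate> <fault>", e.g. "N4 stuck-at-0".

Fault-free values for test 1 (P=0, Q=1, R=0, S=1): N0=1, N1=1, N2=0, N3=1, N4=0, giving Y=0. Observed 1.
Test 1: faults giving observed 1 are {N0 stuck-at-0, N1 stuck-at-0, N2 stuck-at-1, N3 stuck-at-0, N4 stuck-at-1}.
Test 2 (P=0, Q=0, R=1, S=1): fault-free N0=0, N1=1, N2=0, N3=1, N4=0 → 0; observed 0. Eliminates N1 stuck-at-0, N2 stuck-at-1, N3 stuck-at-0, N4 stuck-at-1.
Only N0 stuck-at-0 is consistent with every test.

N0 stuck-at-0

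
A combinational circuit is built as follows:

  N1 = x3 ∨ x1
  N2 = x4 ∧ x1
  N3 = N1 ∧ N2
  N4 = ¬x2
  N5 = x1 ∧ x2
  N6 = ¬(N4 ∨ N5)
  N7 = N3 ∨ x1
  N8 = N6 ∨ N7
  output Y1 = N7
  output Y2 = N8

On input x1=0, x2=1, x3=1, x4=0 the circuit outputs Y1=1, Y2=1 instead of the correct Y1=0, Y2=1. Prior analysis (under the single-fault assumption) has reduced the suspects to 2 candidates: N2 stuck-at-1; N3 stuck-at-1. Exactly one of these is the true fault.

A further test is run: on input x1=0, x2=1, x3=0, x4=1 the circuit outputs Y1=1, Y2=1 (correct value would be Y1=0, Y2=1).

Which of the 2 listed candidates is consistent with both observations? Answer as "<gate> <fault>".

N3 stuck-at-1

Evaluate each candidate on input x1=0, x2=1, x3=0, x4=1:
  N2 stuck-at-1: N1=0, N2=1 [stuck-at-1], N3=0, N4=0, N5=0, N6=1, N7=0, N8=1 → Y1=0, Y2=1 — eliminated
  N3 stuck-at-1: N1=0, N2=0, N3=1 [stuck-at-1], N4=0, N5=0, N6=1, N7=1, N8=1 → Y1=1, Y2=1 — matches
Only N3 stuck-at-1 reproduces the observed Y1=1, Y2=1.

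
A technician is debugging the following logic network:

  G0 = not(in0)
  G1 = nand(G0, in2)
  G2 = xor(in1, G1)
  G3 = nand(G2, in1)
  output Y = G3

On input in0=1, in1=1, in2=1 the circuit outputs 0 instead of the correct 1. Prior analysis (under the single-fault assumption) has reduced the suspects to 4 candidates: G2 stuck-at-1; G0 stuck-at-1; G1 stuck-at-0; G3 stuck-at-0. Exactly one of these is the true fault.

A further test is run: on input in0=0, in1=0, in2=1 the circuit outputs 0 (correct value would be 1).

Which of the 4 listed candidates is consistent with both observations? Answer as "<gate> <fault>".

G3 stuck-at-0

Evaluate each candidate on input in0=0, in1=0, in2=1:
  G2 stuck-at-1: G0=1, G1=0, G2=1 [stuck-at-1], G3=1 → 1 — eliminated
  G0 stuck-at-1: G0=1 [stuck-at-1], G1=0, G2=0, G3=1 → 1 — eliminated
  G1 stuck-at-0: G0=1, G1=0 [stuck-at-0], G2=0, G3=1 → 1 — eliminated
  G3 stuck-at-0: G0=1, G1=0, G2=0, G3=0 [stuck-at-0] → 0 — matches
Only G3 stuck-at-0 reproduces the observed 0.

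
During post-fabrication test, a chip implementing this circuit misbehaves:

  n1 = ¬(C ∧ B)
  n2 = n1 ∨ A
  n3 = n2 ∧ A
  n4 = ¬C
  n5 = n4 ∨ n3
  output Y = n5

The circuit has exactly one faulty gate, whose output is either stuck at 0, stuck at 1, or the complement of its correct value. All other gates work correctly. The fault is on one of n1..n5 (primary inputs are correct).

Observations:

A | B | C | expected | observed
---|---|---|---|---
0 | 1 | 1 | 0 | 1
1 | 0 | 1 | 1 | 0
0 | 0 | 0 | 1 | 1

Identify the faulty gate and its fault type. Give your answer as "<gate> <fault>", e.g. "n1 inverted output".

Fault-free values for test 1 (A=0, B=1, C=1): n1=0, n2=0, n3=0, n4=0, n5=0, giving Y=0. Observed 1.
Test 1: faults giving observed 1 are {n3 stuck-at-1, n3 inverted output, n4 stuck-at-1, n4 inverted output, n5 stuck-at-1, n5 inverted output}.
Test 2 (A=1, B=0, C=1): fault-free n1=1, n2=1, n3=1, n4=0, n5=1 → 1; observed 0. Eliminates n3 stuck-at-1, n4 stuck-at-1, n4 inverted output, n5 stuck-at-1.
Test 3 (A=0, B=0, C=0): fault-free n1=1, n2=1, n3=0, n4=1, n5=1 → 1; observed 1. Eliminates n5 inverted output.
Only n3 inverted output is consistent with every test.

n3 inverted output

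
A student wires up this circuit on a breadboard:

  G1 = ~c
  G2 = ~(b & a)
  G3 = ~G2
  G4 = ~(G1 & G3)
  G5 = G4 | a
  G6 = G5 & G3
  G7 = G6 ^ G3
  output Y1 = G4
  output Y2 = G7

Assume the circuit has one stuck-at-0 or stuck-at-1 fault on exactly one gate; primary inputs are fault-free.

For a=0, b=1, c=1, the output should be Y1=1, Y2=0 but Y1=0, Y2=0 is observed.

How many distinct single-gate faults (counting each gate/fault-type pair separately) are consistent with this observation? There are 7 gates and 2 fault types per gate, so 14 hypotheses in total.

Fault-free: G1=0, G2=1, G3=0, G4=1, G5=1, G6=0, G7=0 → Y1=1, Y2=0. Observed Y1=0, Y2=0.
  G1 stuck-at-0: output Y1=1, Y2=0 ✗
  G1 stuck-at-1: output Y1=1, Y2=0 ✗
  G2 stuck-at-0: output Y1=1, Y2=0 ✗
  G2 stuck-at-1: output Y1=1, Y2=0 ✗
  G3 stuck-at-0: output Y1=1, Y2=0 ✗
  G3 stuck-at-1: output Y1=1, Y2=0 ✗
  G4 stuck-at-0: output Y1=0, Y2=0 ✓
  G4 stuck-at-1: output Y1=1, Y2=0 ✗
  G5 stuck-at-0: output Y1=1, Y2=0 ✗
  G5 stuck-at-1: output Y1=1, Y2=0 ✗
  G6 stuck-at-0: output Y1=1, Y2=0 ✗
  G6 stuck-at-1: output Y1=1, Y2=1 ✗
  G7 stuck-at-0: output Y1=1, Y2=0 ✗
  G7 stuck-at-1: output Y1=1, Y2=1 ✗
Consistent faults: {G4 stuck-at-0} — 1 in all.

1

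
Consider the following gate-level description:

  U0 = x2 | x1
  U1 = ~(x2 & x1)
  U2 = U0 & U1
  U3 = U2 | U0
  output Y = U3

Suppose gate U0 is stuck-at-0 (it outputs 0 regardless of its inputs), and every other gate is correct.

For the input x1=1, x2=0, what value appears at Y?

Propagate with U0 forced: U0=0 [stuck-at-0], U1=1, U2=0, U3=0.
So Y = 0. (Without the fault it would be 1.)

0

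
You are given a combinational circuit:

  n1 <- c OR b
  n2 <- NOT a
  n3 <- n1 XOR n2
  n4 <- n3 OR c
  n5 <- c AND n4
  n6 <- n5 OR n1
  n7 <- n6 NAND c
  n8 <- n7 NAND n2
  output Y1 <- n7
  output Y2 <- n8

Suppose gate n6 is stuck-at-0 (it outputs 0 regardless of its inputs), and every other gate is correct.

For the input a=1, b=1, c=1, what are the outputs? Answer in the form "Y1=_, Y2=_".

Y1=1, Y2=1

Propagate with n6 forced: n1=1, n2=0, n3=1, n4=1, n5=1, n6=0 [stuck-at-0], n7=1, n8=1.
So the outputs are Y1=1, Y2=1. (Without the fault they would be Y1=0, Y2=1.)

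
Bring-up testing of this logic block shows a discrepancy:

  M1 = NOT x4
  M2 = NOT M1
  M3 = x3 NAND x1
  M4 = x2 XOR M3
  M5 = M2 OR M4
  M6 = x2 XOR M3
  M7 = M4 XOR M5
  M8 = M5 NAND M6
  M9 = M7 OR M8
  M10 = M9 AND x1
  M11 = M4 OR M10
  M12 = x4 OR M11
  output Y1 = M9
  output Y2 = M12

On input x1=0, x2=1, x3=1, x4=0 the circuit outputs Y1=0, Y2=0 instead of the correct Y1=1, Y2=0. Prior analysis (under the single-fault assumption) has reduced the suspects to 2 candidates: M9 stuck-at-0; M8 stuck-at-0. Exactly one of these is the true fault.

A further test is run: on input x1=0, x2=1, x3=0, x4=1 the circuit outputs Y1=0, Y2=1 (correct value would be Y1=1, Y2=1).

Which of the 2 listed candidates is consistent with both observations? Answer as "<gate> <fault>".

Evaluate each candidate on input x1=0, x2=1, x3=0, x4=1:
  M9 stuck-at-0: M1=0, M2=1, M3=1, M4=0, M5=1, M6=0, M7=1, M8=1, M9=0 [stuck-at-0], M10=0, M11=0, M12=1 → Y1=0, Y2=1 — matches
  M8 stuck-at-0: M1=0, M2=1, M3=1, M4=0, M5=1, M6=0, M7=1, M8=0 [stuck-at-0], M9=1, M10=0, M11=0, M12=1 → Y1=1, Y2=1 — eliminated
Only M9 stuck-at-0 reproduces the observed Y1=0, Y2=1.

M9 stuck-at-0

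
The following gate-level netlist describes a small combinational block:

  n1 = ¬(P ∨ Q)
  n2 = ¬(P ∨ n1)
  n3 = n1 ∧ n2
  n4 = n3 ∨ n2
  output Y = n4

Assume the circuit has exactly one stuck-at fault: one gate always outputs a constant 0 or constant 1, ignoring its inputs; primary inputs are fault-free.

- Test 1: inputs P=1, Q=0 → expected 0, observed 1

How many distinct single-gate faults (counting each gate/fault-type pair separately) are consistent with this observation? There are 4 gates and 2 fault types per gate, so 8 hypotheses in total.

3

Fault-free: n1=0, n2=0, n3=0, n4=0 → 0. Observed 1.
  n1 stuck-at-0: output 0 ✗
  n1 stuck-at-1: output 0 ✗
  n2 stuck-at-0: output 0 ✗
  n2 stuck-at-1: output 1 ✓
  n3 stuck-at-0: output 0 ✗
  n3 stuck-at-1: output 1 ✓
  n4 stuck-at-0: output 0 ✗
  n4 stuck-at-1: output 1 ✓
Consistent faults: {n2 stuck-at-1, n3 stuck-at-1, n4 stuck-at-1} — 3 in all.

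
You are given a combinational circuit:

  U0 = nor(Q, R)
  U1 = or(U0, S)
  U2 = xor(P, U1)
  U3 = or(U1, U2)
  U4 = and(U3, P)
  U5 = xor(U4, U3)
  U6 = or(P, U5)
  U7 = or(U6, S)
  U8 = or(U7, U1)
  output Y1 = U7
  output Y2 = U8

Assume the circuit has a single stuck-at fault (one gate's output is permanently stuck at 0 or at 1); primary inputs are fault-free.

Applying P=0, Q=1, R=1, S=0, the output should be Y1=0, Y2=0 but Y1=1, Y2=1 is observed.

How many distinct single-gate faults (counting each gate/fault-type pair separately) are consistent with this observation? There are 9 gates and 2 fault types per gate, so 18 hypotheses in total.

8

Fault-free: U0=0, U1=0, U2=0, U3=0, U4=0, U5=0, U6=0, U7=0, U8=0 → Y1=0, Y2=0. Observed Y1=1, Y2=1.
  U0: stuck-at-1 ✓; others ✗
  U1: stuck-at-1 ✓; others ✗
  U2: stuck-at-1 ✓; others ✗
  U3: stuck-at-1 ✓; others ✗
  U4: stuck-at-1 ✓; others ✗
  U5: stuck-at-1 ✓; others ✗
  U6: stuck-at-1 ✓; others ✗
  U7: stuck-at-1 ✓; others ✗
  U8: none of the 2 fault types match ✗
Consistent faults: {U0 stuck-at-1, U1 stuck-at-1, U2 stuck-at-1, U3 stuck-at-1, U4 stuck-at-1, U5 stuck-at-1, U6 stuck-at-1, U7 stuck-at-1} — 8 in all.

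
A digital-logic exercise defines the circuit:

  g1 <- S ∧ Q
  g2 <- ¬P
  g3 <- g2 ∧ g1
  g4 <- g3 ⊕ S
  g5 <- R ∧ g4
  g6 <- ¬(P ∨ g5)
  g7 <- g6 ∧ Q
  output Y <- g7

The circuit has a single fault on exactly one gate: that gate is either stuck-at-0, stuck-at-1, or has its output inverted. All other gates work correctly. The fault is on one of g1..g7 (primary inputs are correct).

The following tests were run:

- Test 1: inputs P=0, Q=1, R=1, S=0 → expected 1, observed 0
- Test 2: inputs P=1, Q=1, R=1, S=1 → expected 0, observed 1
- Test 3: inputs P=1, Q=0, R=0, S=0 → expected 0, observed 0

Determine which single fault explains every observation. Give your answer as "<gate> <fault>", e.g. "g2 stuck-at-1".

Fault-free values for test 1 (P=0, Q=1, R=1, S=0): g1=0, g2=1, g3=0, g4=0, g5=0, g6=1, g7=1, giving Y=1. Observed 0.
Test 1: faults giving observed 0 are {g1 stuck-at-1, g1 inverted output, g3 stuck-at-1, g3 inverted output, g4 stuck-at-1, g4 inverted output, g5 stuck-at-1, g5 inverted output, g6 stuck-at-0, g6 inverted output, g7 stuck-at-0, g7 inverted output}.
Test 2 (P=1, Q=1, R=1, S=1): fault-free g1=1, g2=0, g3=0, g4=1, g5=1, g6=0, g7=0 → 0; observed 1. Eliminates g1 stuck-at-1, g1 inverted output, g3 stuck-at-1, g3 inverted output, g4 stuck-at-1, g4 inverted output, g5 stuck-at-1, g5 inverted output, g6 stuck-at-0, g7 stuck-at-0.
Test 3 (P=1, Q=0, R=0, S=0): fault-free g1=0, g2=0, g3=0, g4=0, g5=0, g6=0, g7=0 → 0; observed 0. Eliminates g7 inverted output.
Only g6 inverted output is consistent with every test.

g6 inverted output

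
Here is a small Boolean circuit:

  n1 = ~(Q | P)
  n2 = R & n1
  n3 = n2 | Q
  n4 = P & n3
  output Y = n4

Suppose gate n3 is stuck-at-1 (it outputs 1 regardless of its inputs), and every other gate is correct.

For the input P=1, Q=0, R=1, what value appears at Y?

1

Propagate with n3 forced: n1=0, n2=0, n3=1 [stuck-at-1], n4=1.
So Y = 1. (Without the fault it would be 0.)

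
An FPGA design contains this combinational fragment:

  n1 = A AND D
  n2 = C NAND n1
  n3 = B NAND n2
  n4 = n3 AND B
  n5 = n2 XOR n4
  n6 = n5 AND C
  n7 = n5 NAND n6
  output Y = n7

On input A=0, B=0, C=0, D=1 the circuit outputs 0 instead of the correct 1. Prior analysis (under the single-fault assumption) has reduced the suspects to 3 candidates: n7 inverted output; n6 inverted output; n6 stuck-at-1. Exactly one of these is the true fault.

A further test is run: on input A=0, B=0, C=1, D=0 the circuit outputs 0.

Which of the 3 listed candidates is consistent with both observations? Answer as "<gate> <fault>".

Evaluate each candidate on input A=0, B=0, C=1, D=0:
  n7 inverted output: n1=0, n2=1, n3=1, n4=0, n5=1, n6=1, n7=1 [inverted output] → 1 — eliminated
  n6 inverted output: n1=0, n2=1, n3=1, n4=0, n5=1, n6=0 [inverted output], n7=1 → 1 — eliminated
  n6 stuck-at-1: n1=0, n2=1, n3=1, n4=0, n5=1, n6=1 [stuck-at-1], n7=0 → 0 — matches
Only n6 stuck-at-1 reproduces the observed 0.

n6 stuck-at-1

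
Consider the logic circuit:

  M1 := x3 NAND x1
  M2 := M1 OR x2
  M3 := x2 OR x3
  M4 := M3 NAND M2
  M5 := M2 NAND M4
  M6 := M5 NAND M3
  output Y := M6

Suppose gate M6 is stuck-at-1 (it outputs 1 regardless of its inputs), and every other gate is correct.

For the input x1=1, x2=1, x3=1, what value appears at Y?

Propagate with M6 forced: M1=0, M2=1, M3=1, M4=0, M5=1, M6=1 [stuck-at-1].
So Y = 1. (Without the fault it would be 0.)

1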